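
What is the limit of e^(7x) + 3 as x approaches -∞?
Evaluate the dominant behaviour as x → -∞; each term tends to a finite value or vanishes.
Limit = 3.

Final answer: 3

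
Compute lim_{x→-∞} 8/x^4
Evaluate the dominant behaviour as x → -∞; each term tends to a finite value or vanishes.
Limit = 0.

Final answer: 0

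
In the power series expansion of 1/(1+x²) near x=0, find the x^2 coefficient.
Expand to order 2: 1/(1+x²) = 1 - x^2 + O(x^3).
The coefficient of x^2 is -1.

Final answer: -1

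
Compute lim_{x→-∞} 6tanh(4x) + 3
Evaluate the dominant behaviour as x → -∞; each term tends to a finite value or vanishes.
Limit = -3.

Final answer: -3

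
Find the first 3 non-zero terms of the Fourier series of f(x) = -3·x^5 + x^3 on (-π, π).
(-732 - 6·π^4 + 122·π^2)·sin(x) + (-16·π^2 + 24 + 3·π^4)·sin(2·x) + (-2·π^4 - 92/27 + 46·π^2/9)·sin(3·x)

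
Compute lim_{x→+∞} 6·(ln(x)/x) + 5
Evaluate the dominant behaviour as x → +∞; each term tends to a finite value or vanishes.
Limit = 5.

Final answer: 5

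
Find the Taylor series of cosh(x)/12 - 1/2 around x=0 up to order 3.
x^2/24 - 5/12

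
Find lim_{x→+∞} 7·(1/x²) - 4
Evaluate the dominant behaviour as x → +∞; each term tends to a finite value or vanishes.
Limit = -4.

Final answer: -4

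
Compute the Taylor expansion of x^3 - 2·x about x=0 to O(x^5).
x^3 - 2·x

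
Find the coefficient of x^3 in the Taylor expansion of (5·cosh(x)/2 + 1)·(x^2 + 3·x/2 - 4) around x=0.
Expand to order 3: (5·cosh(x)/2 + 1)·(x^2 + 3·x/2 - 4) = 15·x^3/8 - 3·x^2/2 + 21·x/4 - 14 + O(x^4).
The coefficient of x^3 is 15/8.

Final answer: 15/8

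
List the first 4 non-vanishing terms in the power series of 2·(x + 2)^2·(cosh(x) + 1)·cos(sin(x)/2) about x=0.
2·x^3 + 6·x^2 + 16·x + 16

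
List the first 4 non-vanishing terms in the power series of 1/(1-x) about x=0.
x^3 + x^2 + x + 1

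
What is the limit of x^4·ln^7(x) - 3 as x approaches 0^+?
The product is a 0·∞ indeterminate form at x → 0⁺.
Rewrite the product as ln^7(x) / x^(-4) and apply L'Hôpital, or use the standard hierarchy x^(-4) ≫ |ln x|^7 as x → 0⁺.
The indeterminate product → 0, so the limit = -3.

Final answer: -3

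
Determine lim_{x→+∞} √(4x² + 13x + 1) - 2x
As x → +∞: multiply by the conjugate to get (13x+1)/(√(4x²+13x+1)+2x); the denominator ~ 4x, so the limit is 13/4.
Limit = 13/4.

Final answer: 13/4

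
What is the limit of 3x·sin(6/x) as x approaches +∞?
As x → +∞: let u = 6/x → 0⁺; then 3·x·sin(6/x) = 3·6·sin(u)/u → 3·6·1 = 18.
Limit = 18.

Final answer: 18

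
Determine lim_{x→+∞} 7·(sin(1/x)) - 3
Evaluate the dominant behaviour as x → +∞; each term tends to a finite value or vanishes.
Limit = -3.

Final answer: -3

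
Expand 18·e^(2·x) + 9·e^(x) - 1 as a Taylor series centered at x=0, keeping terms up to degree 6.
129·x^6/80 + 39·x^5/8 + 99·x^4/8 + 51·x^3/2 + 81·x^2/2 + 45·x + 26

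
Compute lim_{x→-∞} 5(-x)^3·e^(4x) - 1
The product is a 0·∞ indeterminate form at x → -∞.
Rewrite the product as 5(-x)^3 / e^(-4x) (an ∞/∞ form) and apply L'Hôpital, or use the standard hierarchy e^(4|x|) ≫ |(-x)^3| as x → -∞.
The indeterminate product → 0, so the limit = -1.

Final answer: -1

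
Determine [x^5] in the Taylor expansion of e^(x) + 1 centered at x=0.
Expand to order 5: e^(x) + 1 = x^5/120 + x^4/24 + x^3/6 + x^2/2 + x + 2 + O(x^6).
The coefficient of x^5 is 1/120.

Final answer: 1/120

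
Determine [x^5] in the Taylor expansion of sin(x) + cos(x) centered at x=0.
Expand to order 5: sin(x) + cos(x) = x^5/120 + x^4/24 - x^3/6 - x^2/2 + x + 1 + O(x^6).
The coefficient of x^5 is 1/120.

Final answer: 1/120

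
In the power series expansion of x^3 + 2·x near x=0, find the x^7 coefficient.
Expand to order 7: x^3 + 2·x = x^3 + 2·x + O(x^8).
The coefficient of x^7 is 0.

Final answer: 0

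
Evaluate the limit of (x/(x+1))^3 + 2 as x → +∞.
As x → +∞: x/(x+1) = 1/(1 + 1/x) → 1, and the 3rd power of a limit-1 base also → 1; with the additive constant, 1 + 2 = 3.
Limit = 3.

Final answer: 3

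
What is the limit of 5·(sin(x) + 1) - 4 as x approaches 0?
Direct substitution at x = 0 gives 1.

Final answer: 1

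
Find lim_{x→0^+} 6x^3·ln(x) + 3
The product is a 0·∞ indeterminate form at x → 0⁺.
Rewrite the product as 6·ln(x) / x^(-3) and apply L'Hôpital, or use the standard hierarchy x^(-3) ≫ |ln x| as x → 0⁺.
The indeterminate product → 0, so the limit = 3.

Final answer: 3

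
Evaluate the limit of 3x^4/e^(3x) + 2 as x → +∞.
The quotient is an ∞/∞ indeterminate form as x → +∞.
The exponential denominator e^(3x) dominates the polynomial numerator (e^x ≫ x^4 as x → ∞), so the quotient → 0.
Adding the constant: 0 + 2 = 2. Limit = 2.

Final answer: 2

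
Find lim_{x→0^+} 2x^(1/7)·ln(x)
This is a 0·∞ indeterminate form at x → 0⁺.
Rewrite the product as 2·ln(x) / x^(-1/7) and apply L'Hôpital, or use the standard hierarchy x^(-1/7) ≫ |ln x| as x → 0⁺.
The indeterminate product → 0, so the limit = 0.

Final answer: 0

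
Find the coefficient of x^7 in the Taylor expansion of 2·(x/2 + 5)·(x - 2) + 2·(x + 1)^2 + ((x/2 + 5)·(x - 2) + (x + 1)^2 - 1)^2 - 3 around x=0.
Expand to order 7: 2·(x/2 + 5)·(x - 2) + 2·(x + 1)^2 + ((x/2 + 5)·(x - 2) + (x + 1)^2 - 1)^2 - 3 = 9·x^4/4 + 18·x^3 + 9·x^2 - 108·x + 79 + O(x^8).
The coefficient of x^7 is 0.

Final answer: 0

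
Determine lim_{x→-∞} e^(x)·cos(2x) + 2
Evaluate the dominant behaviour as x → -∞; each term tends to a finite value or vanishes.
Limit = 2.

Final answer: 2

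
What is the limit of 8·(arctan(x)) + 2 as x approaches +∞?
Evaluate the dominant behaviour as x → +∞; each term tends to a finite value or vanishes.
Limit = 2 + 4·π.

Final answer: 2 + 4·π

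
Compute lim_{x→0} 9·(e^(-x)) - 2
Direct substitution at x = 0 gives 7.

Final answer: 7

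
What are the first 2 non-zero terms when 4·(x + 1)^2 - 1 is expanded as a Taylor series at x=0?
8·x + 3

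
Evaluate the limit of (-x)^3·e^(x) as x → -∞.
This is a 0·∞ indeterminate form at x → -∞.
Rewrite the product as (-x)^3 / e^(-x) (an ∞/∞ form) and apply L'Hôpital, or use the standard hierarchy e^(|x|) ≫ |(-x)^3| as x → -∞.
The indeterminate product → 0, so the limit = 0.

Final answer: 0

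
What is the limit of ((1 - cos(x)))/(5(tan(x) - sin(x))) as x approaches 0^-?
Both numerator and denominator → 0 as x → 0^-; this is a 0/0 indeterminate form.
Expand each to leading order near x = 0: numerator ~ x^2/2, denominator ~ 5·x^3/2.
The limit of the ratio is -∞.

Final answer: -∞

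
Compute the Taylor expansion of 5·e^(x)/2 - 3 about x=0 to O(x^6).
x^5/48 + 5·x^4/48 + 5·x^3/12 + 5·x^2/4 + 5·x/2 - 1/2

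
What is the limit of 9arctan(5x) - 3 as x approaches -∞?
Evaluate the dominant behaviour as x → -∞; each term tends to a finite value or vanishes.
Limit = -9·π/2 - 3.

Final answer: -9·π/2 - 3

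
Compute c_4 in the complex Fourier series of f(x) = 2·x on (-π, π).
Compute the real Fourier coefficients first: a_4 = 0, b_4 = -1.
Then c_4 = (a_4 − i·b_4)/2 = i/2.

Final answer: i/2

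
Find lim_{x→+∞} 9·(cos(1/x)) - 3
Evaluate the dominant behaviour as x → +∞; each term tends to a finite value or vanishes.
Limit = 6.

Final answer: 6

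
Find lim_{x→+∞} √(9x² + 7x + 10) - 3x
As x → +∞: multiply by the conjugate to get (7x+10)/(√(9x²+7x+10)+3x); the denominator ~ 6x, so the limit is 7/6.
Limit = 7/6.

Final answer: 7/6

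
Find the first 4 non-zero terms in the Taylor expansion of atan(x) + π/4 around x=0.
x^5/5 - x^3/3 + x + π/4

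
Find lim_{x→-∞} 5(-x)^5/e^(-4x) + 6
The quotient is an ∞/∞ indeterminate form as x → -∞.
Compare growth rates of the dominant terms (exponentials ≫ polynomials ≫ logarithms), or apply L'Hôpital's rule; the quotient → 0.
Adding the constant: 0 + 6 = 6. Limit = 6.

Final answer: 6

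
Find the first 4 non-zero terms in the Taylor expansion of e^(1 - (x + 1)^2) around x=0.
2·x^3/3 + x^2 - 2·x + 1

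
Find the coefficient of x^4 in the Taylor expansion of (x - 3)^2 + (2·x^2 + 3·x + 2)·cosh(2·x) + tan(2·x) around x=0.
Expand to order 4: (x - 3)^2 + (2·x^2 + 3·x + 2)·cosh(2·x) + tan(2·x) = 16·x^4/3 + 26·x^3/3 + 7·x^2 - x + 11 + O(x^5).
The coefficient of x^4 is 16/3.

Final answer: 16/3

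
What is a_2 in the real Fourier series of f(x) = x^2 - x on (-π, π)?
a_2 = (1/π) ∫_{-π}^{π} f(x)·cos(2x) dx.
Evaluate the integral (use parity and integration by parts as needed): a_2 = 1.

Final answer: 1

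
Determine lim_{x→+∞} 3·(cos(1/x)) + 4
Evaluate the dominant behaviour as x → +∞; each term tends to a finite value or vanishes.
Limit = 7.

Final answer: 7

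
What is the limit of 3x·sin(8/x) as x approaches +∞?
As x → +∞: let u = 8/x → 0⁺; then 3·x·sin(8/x) = 3·8·sin(u)/u → 3·8·1 = 24.
Limit = 24.

Final answer: 24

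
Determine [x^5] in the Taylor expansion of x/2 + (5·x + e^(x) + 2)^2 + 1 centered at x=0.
Expand to order 5: x/2 + (5·x + e^(x) + 2)^2 + 1 = 43·x^5/60 + 5·x^4/2 + 7·x^3 + 39·x^2 + 73·x/2 + 10 + O(x^6).
The coefficient of x^5 is 43/60.

Final answer: 43/60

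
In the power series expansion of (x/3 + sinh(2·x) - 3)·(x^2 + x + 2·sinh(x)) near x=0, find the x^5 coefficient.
Expand to order 5: (x/3 + sinh(2·x) - 3)·(x^2 + x + 2·sinh(x)) = 77·x^5/60 + 43·x^4/9 + 4·x^3/3 + 4·x^2 - 9·x + O(x^6).
The coefficient of x^5 is 77/60.

Final answer: 77/60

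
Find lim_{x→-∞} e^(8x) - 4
Evaluate the dominant behaviour as x → -∞; each term tends to a finite value or vanishes.
Limit = -4.

Final answer: -4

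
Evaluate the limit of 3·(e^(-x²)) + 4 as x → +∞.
Evaluate the dominant behaviour as x → +∞; each term tends to a finite value or vanishes.
Limit = 4.

Final answer: 4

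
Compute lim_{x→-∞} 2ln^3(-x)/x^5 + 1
The quotient is an ∞/∞ indeterminate form as x → -∞.
Compare growth rates of the dominant terms (exponentials ≫ polynomials ≫ logarithms), or apply L'Hôpital's rule; the quotient → 0.
Adding the constant: 0 + 1 = 1. Limit = 1.

Final answer: 1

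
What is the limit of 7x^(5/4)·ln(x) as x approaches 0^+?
This is a 0·∞ indeterminate form at x → 0⁺.
Rewrite the product as 7·ln(x) / x^(-5/4) and apply L'Hôpital, or use the standard hierarchy x^(-5/4) ≫ |ln x| as x → 0⁺.
The indeterminate product → 0, so the limit = 0.

Final answer: 0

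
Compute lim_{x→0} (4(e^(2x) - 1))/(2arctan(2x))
Both numerator and denominator → 0 as x → 0; this is a 0/0 indeterminate form.
Expand each to leading order near x = 0: numerator ~ 8·x, denominator ~ 4·x.
The limit of the ratio is 2.

Final answer: 2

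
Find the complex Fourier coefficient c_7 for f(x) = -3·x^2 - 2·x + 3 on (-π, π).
Compute the real Fourier coefficients first: a_7 = 12/49, b_7 = -4/7.
Then c_7 = (a_7 − i·b_7)/2 = 6/49 + 2·i/7.

Final answer: 6/49 + 2·i/7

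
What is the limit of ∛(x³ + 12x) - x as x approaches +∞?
This is an ∞ − ∞ indeterminate form.
Multiply by (A² + AB + B²)/(A² + AB + B²) where A = ∛(x³+12x), B = x to use A³ − B³ = (A−B)(A²+AB+B²); the x³ terms cancel, leaving (12x)/(A²+AB+B²) with denominator ~ 3x², so the limit is 0.
Limit = 0.

Final answer: 0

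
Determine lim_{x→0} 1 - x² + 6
Direct substitution at x = 0 gives 7.

Final answer: 7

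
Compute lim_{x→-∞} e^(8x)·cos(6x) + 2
Evaluate the dominant behaviour as x → -∞; each term tends to a finite value or vanishes.
Limit = 2.

Final answer: 2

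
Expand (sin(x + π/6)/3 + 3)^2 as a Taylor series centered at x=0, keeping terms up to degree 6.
7·x^6/6480 + 17·√(3)·x^5/1080 + 5·x^4/216 - 11·√(3)·x^3/54 - 4·x^2/9 + 19·√(3)·x/18 + 361/36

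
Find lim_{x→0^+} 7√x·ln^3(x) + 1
The product is a 0·∞ indeterminate form at x → 0⁺.
Rewrite the product as 7·ln^3(x) / x^(-1/2) and apply L'Hôpital, or use the standard hierarchy x^(-1/2) ≫ |ln x|^3 as x → 0⁺.
The indeterminate product → 0, so the limit = 1.

Final answer: 1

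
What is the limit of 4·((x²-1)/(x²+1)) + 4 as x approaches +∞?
Evaluate the dominant behaviour as x → +∞; each term tends to a finite value or vanishes.
Limit = 8.

Final answer: 8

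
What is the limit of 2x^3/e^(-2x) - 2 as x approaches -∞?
The quotient is an ∞/∞ indeterminate form as x → -∞.
Compare growth rates of the dominant terms (exponentials ≫ polynomials ≫ logarithms), or apply L'Hôpital's rule; the quotient → 0.
Adding the constant: 0 - 2 = -2. Limit = -2.

Final answer: -2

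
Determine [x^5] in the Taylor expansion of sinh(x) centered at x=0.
Expand to order 5: sinh(x) = x^5/120 + x^3/6 + x + O(x^6).
The coefficient of x^5 is 1/120.

Final answer: 1/120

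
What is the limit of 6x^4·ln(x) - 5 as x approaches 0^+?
The product is a 0·∞ indeterminate form at x → 0⁺.
Rewrite the product as 6·ln(x) / x^(-4) and apply L'Hôpital, or use the standard hierarchy x^(-4) ≫ |ln x| as x → 0⁺.
The indeterminate product → 0, so the limit = -5.

Final answer: -5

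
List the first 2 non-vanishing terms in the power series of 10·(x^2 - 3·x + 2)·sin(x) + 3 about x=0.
20·x + 3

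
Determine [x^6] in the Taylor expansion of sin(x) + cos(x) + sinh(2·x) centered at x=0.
Expand to order 6: sin(x) + cos(x) + sinh(2·x) = -x^6/720 + 11·x^5/40 + x^4/24 + 7·x^3/6 - x^2/2 + 3·x + 1 + O(x^7).
The coefficient of x^6 is -1/720.

Final answer: -1/720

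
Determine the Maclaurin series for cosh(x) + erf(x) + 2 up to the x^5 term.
x^5/(5·√(π)) + x^4/24 - 2·x^3/(3·√(π)) + x^2/2 + 2·x/√(π) + 3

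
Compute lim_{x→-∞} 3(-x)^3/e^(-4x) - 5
The quotient is an ∞/∞ indeterminate form as x → -∞.
Compare growth rates of the dominant terms (exponentials ≫ polynomials ≫ logarithms), or apply L'Hôpital's rule; the quotient → 0.
Adding the constant: 0 - 5 = -5. Limit = -5.

Final answer: -5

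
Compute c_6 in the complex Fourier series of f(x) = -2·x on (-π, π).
Compute the real Fourier coefficients first: a_6 = 0, b_6 = 2/3.
Then c_6 = (a_6 − i·b_6)/2 = -i/3.

Final answer: -i/3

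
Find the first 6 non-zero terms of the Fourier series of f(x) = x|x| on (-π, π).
(-8 + 2·π^2)·sin(x)/π - π·sin(2·x) + (-8 + 18·π^2)·sin(3·x)/(27·π) - π·sin(4·x)/2 + (-8 + 50·π^2)·sin(5·x)/(125·π) - π·sin(6·x)/3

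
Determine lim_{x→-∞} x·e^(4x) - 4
The product is a 0·∞ indeterminate form at x → -∞.
Rewrite the product as x / e^(-4x) (an ∞/∞ form) and apply L'Hôpital, or use the standard hierarchy e^(4|x|) ≫ |x| as x → -∞.
The indeterminate product → 0, so the limit = -4.

Final answer: -4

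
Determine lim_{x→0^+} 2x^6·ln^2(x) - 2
The product is a 0·∞ indeterminate form at x → 0⁺.
Rewrite the product as 2·ln^2(x) / x^(-6) and apply L'Hôpital, or use the standard hierarchy x^(-6) ≫ |ln x|^2 as x → 0⁺.
The indeterminate product → 0, so the limit = -2.

Final answer: -2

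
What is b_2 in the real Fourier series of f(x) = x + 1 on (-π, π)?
b_2 = (1/π) ∫_{-π}^{π} f(x)·sin(2x) dx.
Evaluate the integral (use parity and integration by parts as needed): b_2 = -1.

Final answer: -1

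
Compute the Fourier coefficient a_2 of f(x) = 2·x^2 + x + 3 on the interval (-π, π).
a_2 = (1/π) ∫_{-π}^{π} f(x)·cos(2x) dx.
Evaluate the integral (use parity and integration by parts as needed): a_2 = 2.

Final answer: 2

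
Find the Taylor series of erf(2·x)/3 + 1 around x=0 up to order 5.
32·x^5/(15·√(π)) - 16·x^3/(9·√(π)) + 4·x/(3·√(π)) + 1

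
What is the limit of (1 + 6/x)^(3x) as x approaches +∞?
As x → +∞: write (1 + 6/x)^(3x) = ((1 + 6/x)^x)^3 → (e^6)^3 = e^18.
Limit = e^(18).

Final answer: e^(18)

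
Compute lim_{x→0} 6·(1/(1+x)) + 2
Direct substitution at x = 0 gives 8.

Final answer: 8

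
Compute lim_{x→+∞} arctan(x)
Evaluate the dominant behaviour as x → +∞; each term tends to a finite value or vanishes.
Limit = π/2.

Final answer: π/2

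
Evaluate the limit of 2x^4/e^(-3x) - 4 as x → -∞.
The quotient is an ∞/∞ indeterminate form as x → -∞.
Compare growth rates of the dominant terms (exponentials ≫ polynomials ≫ logarithms), or apply L'Hôpital's rule; the quotient → 0.
Adding the constant: 0 - 4 = -4. Limit = -4.

Final answer: -4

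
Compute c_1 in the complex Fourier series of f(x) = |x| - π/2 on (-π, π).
Compute the real Fourier coefficients first: a_1 = -4/π, b_1 = 0.
Then c_1 = (a_1 − i·b_1)/2 = -2/π.

Final answer: -2/π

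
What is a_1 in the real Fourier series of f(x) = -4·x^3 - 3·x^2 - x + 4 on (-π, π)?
a_1 = (1/π) ∫_{-π}^{π} f(x)·cos(1x) dx.
Evaluate the integral (use parity and integration by parts as needed): a_1 = 12.

Final answer: 12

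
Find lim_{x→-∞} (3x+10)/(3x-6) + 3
Evaluate the dominant behaviour as x → -∞; each term tends to a finite value or vanishes.
Limit = 4.

Final answer: 4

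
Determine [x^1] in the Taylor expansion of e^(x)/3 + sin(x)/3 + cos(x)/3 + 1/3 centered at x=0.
Expand to order 1: e^(x)/3 + sin(x)/3 + cos(x)/3 + 1/3 = 2·x/3 + 1 + O(x^2).
The coefficient of x^1 is 2/3.

Final answer: 2/3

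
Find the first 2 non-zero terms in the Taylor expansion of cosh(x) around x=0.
x^2/2 + 1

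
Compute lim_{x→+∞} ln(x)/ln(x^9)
This is an ∞/∞ indeterminate form as x → +∞.
Write ln(x^9) = 9·ln(x), reducing the quotient to 1/9.
Limit = 1/9.

Final answer: 1/9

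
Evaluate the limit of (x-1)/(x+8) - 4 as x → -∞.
Evaluate the dominant behaviour as x → -∞; each term tends to a finite value or vanishes.
Limit = -3.

Final answer: -3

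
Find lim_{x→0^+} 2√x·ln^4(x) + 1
The product is a 0·∞ indeterminate form at x → 0⁺.
Rewrite the product as 2·ln^4(x) / x^(-1/2) and apply L'Hôpital, or use the standard hierarchy x^(-1/2) ≫ |ln x|^4 as x → 0⁺.
The indeterminate product → 0, so the limit = 1.

Final answer: 1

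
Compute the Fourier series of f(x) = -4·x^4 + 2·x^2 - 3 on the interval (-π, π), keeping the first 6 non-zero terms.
(-200 + 32·π^2)·cos(x) + (14 - 8·π^2)·cos(2·x) + (-88/27 + 32·π^2/9)·cos(3·x) + (5/4 - 2·π^2)·cos(4·x) + (-392/625 + 32·π^2/25)·cos(5·x) - 4·π^4/5 - 3 + 2·π^2/3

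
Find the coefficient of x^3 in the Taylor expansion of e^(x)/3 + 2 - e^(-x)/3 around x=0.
Expand to order 3: e^(x)/3 + 2 - e^(-x)/3 = x^3/9 + 2·x/3 + 2 + O(x^4).
The coefficient of x^3 is 1/9.

Final answer: 1/9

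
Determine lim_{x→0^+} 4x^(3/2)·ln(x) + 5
The product is a 0·∞ indeterminate form at x → 0⁺.
Rewrite the product as 4·ln(x) / x^(-3/2) and apply L'Hôpital, or use the standard hierarchy x^(-3/2) ≫ |ln x| as x → 0⁺.
The indeterminate product → 0, so the limit = 5.

Final answer: 5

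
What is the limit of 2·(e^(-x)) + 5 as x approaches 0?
Direct substitution at x = 0 gives 7.

Final answer: 7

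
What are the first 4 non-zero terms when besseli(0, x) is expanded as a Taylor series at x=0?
x^6/2304 + x^4/64 + x^2/4 + 1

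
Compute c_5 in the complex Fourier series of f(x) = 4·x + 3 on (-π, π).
Compute the real Fourier coefficients first: a_5 = 0, b_5 = 8/5.
Then c_5 = (a_5 − i·b_5)/2 = -4·i/5.

Final answer: -4·i/5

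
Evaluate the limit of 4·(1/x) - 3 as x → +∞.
Evaluate the dominant behaviour as x → +∞; each term tends to a finite value or vanishes.
Limit = -3.

Final answer: -3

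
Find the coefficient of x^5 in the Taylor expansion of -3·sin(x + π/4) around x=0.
Expand to order 5: -3·sin(x + π/4) = -√(2)·x^5/80 - √(2)·x^4/16 + √(2)·x^3/4 + 3·√(2)·x^2/4 - 3·√(2)·x/2 - 3·√(2)/2 + O(x^6).
The coefficient of x^5 is -√(2)/80.

Final answer: -√(2)/80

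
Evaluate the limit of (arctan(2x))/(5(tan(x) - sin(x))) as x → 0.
Both numerator and denominator → 0 as x → 0; this is a 0/0 indeterminate form.
Expand each to leading order near x = 0: numerator ~ 2·x, denominator ~ 5·x^3/2.
The limit of the ratio is ∞.

Final answer: ∞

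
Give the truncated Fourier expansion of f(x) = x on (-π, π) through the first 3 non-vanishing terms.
2·sin(x) - sin(2·x) + 2·sin(3·x)/3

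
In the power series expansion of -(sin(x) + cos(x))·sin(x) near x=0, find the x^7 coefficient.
Expand to order 7: -(sin(x) + cos(x))·sin(x) = 4·x^7/315 - 2·x^6/45 - 2·x^5/15 + x^4/3 + 2·x^3/3 - x^2 - x + O(x^8).
The coefficient of x^7 is 4/315.

Final answer: 4/315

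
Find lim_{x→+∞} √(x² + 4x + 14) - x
This is an ∞ − ∞ indeterminate form.
Multiply and divide by the conjugate √(x²+4x + 14) + x; the x² terms cancel, leaving (4x + 14)/(√(x²+4x + 14)+x) → 4/2 = 2.
Limit = 2.

Final answer: 2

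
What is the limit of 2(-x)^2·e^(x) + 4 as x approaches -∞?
The product is a 0·∞ indeterminate form at x → -∞.
Rewrite the product as 2(-x)^2 / e^(-x) (an ∞/∞ form) and apply L'Hôpital, or use the standard hierarchy e^(|x|) ≫ |(-x)^2| as x → -∞.
The indeterminate product → 0, so the limit = 4.

Final answer: 4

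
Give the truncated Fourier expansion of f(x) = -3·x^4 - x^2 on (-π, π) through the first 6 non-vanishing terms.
(-140 + 24·π^2)·cos(x) + (8 - 6·π^2)·cos(2·x) + (-4/3 + 8·π^2/3)·cos(3·x) + (5/16 - 3·π^2/2)·cos(4·x) + (-44/625 + 24·π^2/25)·cos(5·x) - 3·π^4/5 - π^2/3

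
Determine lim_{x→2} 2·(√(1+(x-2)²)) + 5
Direct substitution at x = 2 gives 7.

Final answer: 7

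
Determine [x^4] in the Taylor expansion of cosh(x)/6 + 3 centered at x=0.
Expand to order 4: cosh(x)/6 + 3 = x^4/144 + x^2/12 + 19/6 + O(x^5).
The coefficient of x^4 is 1/144.

Final answer: 1/144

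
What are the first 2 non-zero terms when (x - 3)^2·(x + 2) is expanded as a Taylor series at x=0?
18 - 3·x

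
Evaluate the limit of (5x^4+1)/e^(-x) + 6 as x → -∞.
The quotient is an ∞/∞ indeterminate form as x → -∞.
Compare growth rates of the dominant terms (exponentials ≫ polynomials ≫ logarithms), or apply L'Hôpital's rule; the quotient → 0.
Adding the constant: 0 + 6 = 6. Limit = 6.

Final answer: 6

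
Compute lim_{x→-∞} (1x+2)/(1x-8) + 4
Evaluate the dominant behaviour as x → -∞; each term tends to a finite value or vanishes.
Limit = 5.

Final answer: 5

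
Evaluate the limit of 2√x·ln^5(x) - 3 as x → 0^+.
The product is a 0·∞ indeterminate form at x → 0⁺.
Rewrite the product as 2·ln^5(x) / x^(-1/2) and apply L'Hôpital, or use the standard hierarchy x^(-1/2) ≫ |ln x|^5 as x → 0⁺.
The indeterminate product → 0, so the limit = -3.

Final answer: -3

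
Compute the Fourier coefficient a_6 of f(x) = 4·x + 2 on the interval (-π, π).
a_6 = (1/π) ∫_{-π}^{π} f(x)·cos(6x) dx.
Evaluate the integral (use parity and integration by parts as needed): a_6 = 0.

Final answer: 0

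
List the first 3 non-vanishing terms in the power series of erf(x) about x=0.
x^5/(5·√(π)) - 2·x^3/(3·√(π)) + 2·x/√(π)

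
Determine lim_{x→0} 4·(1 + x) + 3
Direct substitution at x = 0 gives 7.

Final answer: 7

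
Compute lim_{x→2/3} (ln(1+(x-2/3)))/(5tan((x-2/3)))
Both numerator and denominator → 0 as x → 2/3; this is a 0/0 indeterminate form.
Expand each to leading order near x = 2/3: numerator ~ (x - 2/3), denominator ~ 5·(x - 2/3).
The limit of the ratio is 1/5.

Final answer: 1/5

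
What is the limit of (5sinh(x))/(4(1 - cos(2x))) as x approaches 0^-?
Both numerator and denominator → 0 as x → 0^-; this is a 0/0 indeterminate form.
Expand each to leading order near x = 0: numerator ~ 5·x, denominator ~ 8·x^2.
The limit of the ratio is -∞.

Final answer: -∞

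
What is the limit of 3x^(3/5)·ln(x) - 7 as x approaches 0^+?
The product is a 0·∞ indeterminate form at x → 0⁺.
Rewrite the product as 3·ln(x) / x^(-3/5) and apply L'Hôpital, or use the standard hierarchy x^(-3/5) ≫ |ln x| as x → 0⁺.
The indeterminate product → 0, so the limit = -7.

Final answer: -7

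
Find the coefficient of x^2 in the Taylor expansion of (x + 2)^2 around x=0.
Expand to order 2: (x + 2)^2 = x^2 + 4·x + 4 + O(x^3).
The coefficient of x^2 is 1.

Final answer: 1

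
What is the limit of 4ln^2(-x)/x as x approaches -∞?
This is an ∞/∞ indeterminate form as x → -∞.
Compare growth rates of the dominant terms (exponentials ≫ polynomials ≫ logarithms), or apply L'Hôpital's rule; the quotient → 0.
Limit = 0.

Final answer: 0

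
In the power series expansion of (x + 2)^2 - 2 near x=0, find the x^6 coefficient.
Expand to order 6: (x + 2)^2 - 2 = x^2 + 4·x + 2 + O(x^7).
The coefficient of x^6 is 0.

Final answer: 0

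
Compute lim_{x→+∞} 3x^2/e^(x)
This is an ∞/∞ indeterminate form as x → +∞.
The exponential denominator e^(x) dominates the polynomial numerator (e^x ≫ x^2 as x → ∞), so the quotient → 0.
Limit = 0.

Final answer: 0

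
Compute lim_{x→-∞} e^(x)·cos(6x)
Evaluate the dominant behaviour as x → -∞; each term tends to a finite value or vanishes.
Limit = 0.

Final answer: 0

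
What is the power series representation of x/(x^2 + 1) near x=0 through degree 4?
-x^3 + x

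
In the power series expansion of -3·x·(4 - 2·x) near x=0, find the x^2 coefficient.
Expand to order 2: -3·x·(4 - 2·x) = 6·x^2 - 12·x + O(x^3).
The coefficient of x^2 is 6.

Final answer: 6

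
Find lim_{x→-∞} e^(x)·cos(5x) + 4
Evaluate the dominant behaviour as x → -∞; each term tends to a finite value or vanishes.
Limit = 4.

Final answer: 4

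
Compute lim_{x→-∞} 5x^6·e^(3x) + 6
The product is a 0·∞ indeterminate form at x → -∞.
Rewrite the product as 5x^6 / e^(-3x) (an ∞/∞ form) and apply L'Hôpital, or use the standard hierarchy e^(3|x|) ≫ |x^6| as x → -∞.
The indeterminate product → 0, so the limit = 6.

Final answer: 6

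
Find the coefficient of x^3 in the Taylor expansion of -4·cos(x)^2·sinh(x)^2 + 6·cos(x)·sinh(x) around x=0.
Expand to order 3: -4·cos(x)^2·sinh(x)^2 + 6·cos(x)·sinh(x) = -2·x^3 - 4·x^2 + 6·x + O(x^4).
The coefficient of x^3 is -2.

Final answer: -2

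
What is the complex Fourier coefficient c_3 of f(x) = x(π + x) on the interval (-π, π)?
Compute the real Fourier coefficients first: a_3 = -4/9, b_3 = 2·π/3.
Then c_3 = (a_3 − i·b_3)/2 = -2/9 - i·π/3.

Final answer: -2/9 - i·π/3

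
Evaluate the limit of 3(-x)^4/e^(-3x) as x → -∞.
This is an ∞/∞ indeterminate form as x → -∞.
Compare growth rates of the dominant terms (exponentials ≫ polynomials ≫ logarithms), or apply L'Hôpital's rule; the quotient → 0.
Limit = 0.

Final answer: 0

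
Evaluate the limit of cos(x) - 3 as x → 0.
Direct substitution at x = 0 gives -2.

Final answer: -2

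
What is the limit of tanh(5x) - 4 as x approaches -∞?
Evaluate the dominant behaviour as x → -∞; each term tends to a finite value or vanishes.
Limit = -5.

Final answer: -5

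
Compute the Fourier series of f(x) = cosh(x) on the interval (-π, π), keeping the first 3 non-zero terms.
-cos(x)·sinh(π)/π + 2·cos(2·x)·sinh(π)/(5·π) + sinh(π)/π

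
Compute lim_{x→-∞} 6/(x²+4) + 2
Evaluate the dominant behaviour as x → -∞; each term tends to a finite value or vanishes.
Limit = 2.

Final answer: 2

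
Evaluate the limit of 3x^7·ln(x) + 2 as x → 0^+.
The product is a 0·∞ indeterminate form at x → 0⁺.
Rewrite the product as 3·ln(x) / x^(-7) and apply L'Hôpital, or use the standard hierarchy x^(-7) ≫ |ln x| as x → 0⁺.
The indeterminate product → 0, so the limit = 2.

Final answer: 2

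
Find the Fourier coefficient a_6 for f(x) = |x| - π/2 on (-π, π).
a_6 = (1/π) ∫_{-π}^{π} f(x)·cos(6x) dx.
Evaluate the integral (use parity and integration by parts as needed): a_6 = 0.

Final answer: 0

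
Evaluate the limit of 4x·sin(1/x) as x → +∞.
As x → +∞: let u = 1/x → 0⁺; then 4·x·sin(1/x) = 4·1·sin(u)/u → 4·1·1 = 4.
Limit = 4.

Final answer: 4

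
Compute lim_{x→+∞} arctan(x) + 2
Evaluate the dominant behaviour as x → +∞; each term tends to a finite value or vanishes.
Limit = π/2 + 2.

Final answer: π/2 + 2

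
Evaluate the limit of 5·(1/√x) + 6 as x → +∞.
Evaluate the dominant behaviour as x → +∞; each term tends to a finite value or vanishes.
Limit = 6.

Final answer: 6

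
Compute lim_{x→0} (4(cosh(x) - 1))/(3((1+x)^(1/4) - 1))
Both numerator and denominator → 0 as x → 0; this is a 0/0 indeterminate form.
Expand each to leading order near x = 0: numerator ~ 2·x^2, denominator ~ 3·x/4.
The limit of the ratio is 0.

Final answer: 0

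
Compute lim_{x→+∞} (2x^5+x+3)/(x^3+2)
This is an ∞/∞ indeterminate form as x → +∞.
Divide numerator and denominator by x^5 and let the lower-order terms vanish; the numerator's degree 5 exceeds the denominator's degree 3, so the quotient diverges.
Limit = ∞.

Final answer: ∞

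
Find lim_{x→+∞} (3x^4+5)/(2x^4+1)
This is an ∞/∞ indeterminate form as x → +∞.
Divide numerator and denominator by x^4 and let the lower-order terms vanish; the leading terms give 3/2.
Limit = 3/2.

Final answer: 3/2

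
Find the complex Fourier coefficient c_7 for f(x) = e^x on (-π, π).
Compute the real Fourier coefficients first: a_7 = (1 - e^(2·π))·e^(-π)/(50·π), b_7 = (-7 + 7·e^(2·π))·e^(-π)/(50·π).
Then c_7 = (a_7 − i·b_7)/2 = -e^(π)/(100·π) + e^(-π)/(100·π) - 7·i·e^(π)/(100·π) + 7·i·e^(-π)/(100·π).

Final answer: -e^(π)/(100·π) + e^(-π)/(100·π) - 7·i·e^(π)/(100·π) + 7·i·e^(-π)/(100·π)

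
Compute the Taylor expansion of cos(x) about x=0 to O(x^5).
x^4/24 - x^2/2 + 1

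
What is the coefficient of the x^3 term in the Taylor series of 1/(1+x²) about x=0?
Expand to order 3: 1/(1+x²) = 1 - x^2 + O(x^4).
The coefficient of x^3 is 0.

Final answer: 0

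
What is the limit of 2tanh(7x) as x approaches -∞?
Evaluate the dominant behaviour as x → -∞; each term tends to a finite value or vanishes.
Limit = -2.

Final answer: -2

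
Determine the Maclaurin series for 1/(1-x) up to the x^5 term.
x^5 + x^4 + x^3 + x^2 + x + 1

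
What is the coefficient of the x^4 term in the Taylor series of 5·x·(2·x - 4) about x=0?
Expand to order 4: 5·x·(2·x - 4) = 10·x^2 - 20·x + O(x^5).
The coefficient of x^4 is 0.

Final answer: 0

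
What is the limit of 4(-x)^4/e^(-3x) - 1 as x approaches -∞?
The quotient is an ∞/∞ indeterminate form as x → -∞.
Compare growth rates of the dominant terms (exponentials ≫ polynomials ≫ logarithms), or apply L'Hôpital's rule; the quotient → 0.
Adding the constant: 0 - 1 = -1. Limit = -1.

Final answer: -1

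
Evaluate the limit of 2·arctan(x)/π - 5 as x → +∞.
Evaluate the dominant behaviour as x → +∞; each term tends to a finite value or vanishes.
Limit = -4.

Final answer: -4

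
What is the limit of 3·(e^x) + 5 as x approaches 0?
Direct substitution at x = 0 gives 8.

Final answer: 8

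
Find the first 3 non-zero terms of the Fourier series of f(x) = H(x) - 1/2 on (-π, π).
2·sin(x)/π + 2·sin(3·x)/(3·π) + 2·sin(5·x)/(5·π)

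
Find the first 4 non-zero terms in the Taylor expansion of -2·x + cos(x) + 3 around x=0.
x^4/24 - x^2/2 - 2·x + 4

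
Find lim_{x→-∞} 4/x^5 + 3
Evaluate the dominant behaviour as x → -∞; each term tends to a finite value or vanishes.
Limit = 3.

Final answer: 3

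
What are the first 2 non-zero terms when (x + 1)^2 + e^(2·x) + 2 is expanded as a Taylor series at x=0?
4·x + 4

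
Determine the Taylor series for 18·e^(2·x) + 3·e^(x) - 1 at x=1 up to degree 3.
-1 + 3·e + 18·e^(2) + (3·e + 36·e^(2))·(x - 1) + (3·e/2 + 36·e^(2))·(x - 1)^2 + (e/2 + 24·e^(2))·(x - 1)^3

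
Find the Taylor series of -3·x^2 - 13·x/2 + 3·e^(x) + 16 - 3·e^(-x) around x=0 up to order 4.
x^3 - 3·x^2 - x/2 + 16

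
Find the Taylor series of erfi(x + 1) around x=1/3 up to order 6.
erfi(4/3) + 2·e^(16/9)·(x - 1/3)/√(π) + 8·e^(16/9)·(x - 1/3)^2/(3·√(π)) + 82·e^(16/9)·(x - 1/3)^3/(27·√(π)) + 236·e^(16/9)·(x - 1/3)^4/(81·√(π)) + 599·e^(16/9)·(x - 1/3)^5/(243·√(π)) + 20476·e^(16/9)·(x - 1/3)^6/(10935·√(π))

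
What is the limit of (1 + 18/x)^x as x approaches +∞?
As x → +∞: this is the defining limit (1 + 18/x)^x → e^18.
Limit = e^(18).

Final answer: e^(18)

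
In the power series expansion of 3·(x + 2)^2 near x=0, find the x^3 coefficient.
Expand to order 3: 3·(x + 2)^2 = 3·x^2 + 12·x + 12 + O(x^4).
The coefficient of x^3 is 0.

Final answer: 0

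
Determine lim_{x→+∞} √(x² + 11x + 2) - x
This is an ∞ − ∞ indeterminate form.
Multiply and divide by the conjugate √(x²+11x + 2) + x; the x² terms cancel, leaving (11x + 2)/(√(x²+11x + 2)+x) → 11/2.
Limit = 11/2.

Final answer: 11/2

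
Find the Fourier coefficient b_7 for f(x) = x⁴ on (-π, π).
b_7 = (1/π) ∫_{-π}^{π} f(x)·sin(7x) dx.
Evaluate the integral (use parity and integration by parts as needed): b_7 = 0.

Final answer: 0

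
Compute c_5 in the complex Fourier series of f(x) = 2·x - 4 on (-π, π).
Compute the real Fourier coefficients first: a_5 = 0, b_5 = 4/5.
Then c_5 = (a_5 − i·b_5)/2 = -2·i/5.

Final answer: -2·i/5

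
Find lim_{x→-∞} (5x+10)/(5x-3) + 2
Evaluate the dominant behaviour as x → -∞; each term tends to a finite value or vanishes.
Limit = 3.

Final answer: 3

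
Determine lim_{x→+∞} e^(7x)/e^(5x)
This is an ∞/∞ indeterminate form as x → +∞.
Rewrite e^(7x)/e^(5x) = e^((7−5)x) = e^(2x); the exponent coefficient is 2 > 0 so e^(2x) → ∞.
Limit = ∞.

Final answer: ∞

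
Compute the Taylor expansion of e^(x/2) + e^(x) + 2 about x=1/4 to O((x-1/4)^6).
e^(1/8) + e^(1/4) + 2 + (e^(1/8)/2 + e^(1/4))·(x - 1/4) + (e^(1/8)/8 + e^(1/4)/2)·(x - 1/4)^2 + (e^(1/8)/48 + e^(1/4)/6)·(x - 1/4)^3 + (e^(1/8)/384 + e^(1/4)/24)·(x - 1/4)^4 + (e^(1/8)/3840 + e^(1/4)/120)·(x - 1/4)^5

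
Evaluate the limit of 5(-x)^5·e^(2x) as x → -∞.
This is a 0·∞ indeterminate form at x → -∞.
Rewrite the product as 5(-x)^5 / e^(-2x) (an ∞/∞ form) and apply L'Hôpital, or use the standard hierarchy e^(2|x|) ≫ |(-x)^5| as x → -∞.
The indeterminate product → 0, so the limit = 0.

Final answer: 0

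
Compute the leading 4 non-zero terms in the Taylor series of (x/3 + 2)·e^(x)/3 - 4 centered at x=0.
x^3/6 + 4·x^2/9 + 7·x/9 - 10/3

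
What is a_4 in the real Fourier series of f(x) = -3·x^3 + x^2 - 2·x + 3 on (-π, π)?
a_4 = (1/π) ∫_{-π}^{π} f(x)·cos(4x) dx.
Evaluate the integral (use parity and integration by parts as needed): a_4 = 1/4.

Final answer: 1/4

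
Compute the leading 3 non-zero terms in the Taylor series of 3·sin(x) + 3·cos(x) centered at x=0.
-3·x^2/2 + 3·x + 3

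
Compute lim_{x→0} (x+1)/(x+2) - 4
Direct substitution at x = 0 gives -7/2.

Final answer: -7/2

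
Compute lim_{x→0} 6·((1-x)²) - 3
Direct substitution at x = 0 gives 3.

Final answer: 3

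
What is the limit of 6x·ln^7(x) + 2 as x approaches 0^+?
The product is a 0·∞ indeterminate form at x → 0⁺.
Rewrite the product as 6·ln^7(x) / x^(-1) and apply L'Hôpital, or use the standard hierarchy x^(-1) ≫ |ln x|^7 as x → 0⁺.
The indeterminate product → 0, so the limit = 2.

Final answer: 2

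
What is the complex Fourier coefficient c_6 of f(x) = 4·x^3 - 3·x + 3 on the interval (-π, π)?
Compute the real Fourier coefficients first: a_6 = 0, b_6 = 11/9 - 4·π^2/3.
Then c_6 = (a_6 − i·b_6)/2 = -11·i/18 + 2·i·π^2/3.

Final answer: -11·i/18 + 2·i·π^2/3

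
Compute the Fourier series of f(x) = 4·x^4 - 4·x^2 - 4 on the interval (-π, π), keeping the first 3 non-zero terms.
(208 - 32·π^2)·cos(x) + (-16 + 8·π^2)·cos(2·x) - 4·π^2/3 - 4 + 4·π^4/5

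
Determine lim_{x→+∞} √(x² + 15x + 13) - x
This is an ∞ − ∞ indeterminate form.
Multiply and divide by the conjugate √(x²+15x + 13) + x; the x² terms cancel, leaving (15x + 13)/(√(x²+15x + 13)+x) → 15/2.
Limit = 15/2.

Final answer: 15/2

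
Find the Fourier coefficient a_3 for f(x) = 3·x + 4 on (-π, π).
a_3 = (1/π) ∫_{-π}^{π} f(x)·cos(3x) dx.
Evaluate the integral (use parity and integration by parts as needed): a_3 = 0.

Final answer: 0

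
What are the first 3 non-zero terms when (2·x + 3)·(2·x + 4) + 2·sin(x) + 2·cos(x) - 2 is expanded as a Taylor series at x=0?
3·x^2 + 16·x + 12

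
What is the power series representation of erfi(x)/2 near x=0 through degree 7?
x^7/(42·√(π)) + x^5/(10·√(π)) + x^3/(3·√(π)) + x/√(π)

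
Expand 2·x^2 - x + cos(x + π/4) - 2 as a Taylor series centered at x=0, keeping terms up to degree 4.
√(2)·x^4/48 + √(2)·x^3/12 + x^2·(2 - √(2)/4) + x·(-1 - √(2)/2) - 2 + √(2)/2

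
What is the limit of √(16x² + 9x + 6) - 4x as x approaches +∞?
As x → +∞: multiply by the conjugate to get (9x+6)/(√(16x²+9x+6)+4x); the denominator ~ 8x, so the limit is 9/8.
Limit = 9/8.

Final answer: 9/8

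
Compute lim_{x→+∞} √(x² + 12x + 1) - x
This is an ∞ − ∞ indeterminate form.
Multiply and divide by the conjugate √(x²+12x + 1) + x; the x² terms cancel, leaving (12x + 1)/(√(x²+12x + 1)+x) → 12/2 = 6.
Limit = 6.

Final answer: 6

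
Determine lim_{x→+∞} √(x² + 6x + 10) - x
This is an ∞ − ∞ indeterminate form.
Multiply and divide by the conjugate √(x²+6x + 10) + x; the x² terms cancel, leaving (6x + 10)/(√(x²+6x + 10)+x) → 6/2 = 3.
Limit = 3.

Final answer: 3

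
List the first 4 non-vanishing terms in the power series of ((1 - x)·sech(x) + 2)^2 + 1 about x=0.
4·x^3 - 2·x^2 - 6·x + 10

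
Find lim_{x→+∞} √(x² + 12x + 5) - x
This is an ∞ − ∞ indeterminate form.
Multiply and divide by the conjugate √(x²+12x + 5) + x; the x² terms cancel, leaving (12x + 5)/(√(x²+12x + 5)+x) → 12/2 = 6.
Limit = 6.

Final answer: 6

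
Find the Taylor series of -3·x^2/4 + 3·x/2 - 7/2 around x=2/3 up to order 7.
-17/6 + (x - 2/3)/2 - 3·(x - 2/3)^2/4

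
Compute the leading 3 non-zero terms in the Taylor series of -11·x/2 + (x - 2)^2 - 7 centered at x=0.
x^2 - 19·x/2 - 3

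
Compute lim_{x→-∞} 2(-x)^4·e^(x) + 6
The product is a 0·∞ indeterminate form at x → -∞.
Rewrite the product as 2(-x)^4 / e^(-x) (an ∞/∞ form) and apply L'Hôpital, or use the standard hierarchy e^(|x|) ≫ |(-x)^4| as x → -∞.
The indeterminate product → 0, so the limit = 6.

Final answer: 6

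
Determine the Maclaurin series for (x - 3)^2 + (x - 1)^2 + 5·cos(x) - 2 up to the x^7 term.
-x^6/144 + 5·x^4/24 - x^2/2 - 8·x + 13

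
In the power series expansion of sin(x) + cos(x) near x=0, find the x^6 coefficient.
Expand to order 6: sin(x) + cos(x) = -x^6/720 + x^5/120 + x^4/24 - x^3/6 - x^2/2 + x + 1 + O(x^7).
The coefficient of x^6 is -1/720.

Final answer: -1/720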